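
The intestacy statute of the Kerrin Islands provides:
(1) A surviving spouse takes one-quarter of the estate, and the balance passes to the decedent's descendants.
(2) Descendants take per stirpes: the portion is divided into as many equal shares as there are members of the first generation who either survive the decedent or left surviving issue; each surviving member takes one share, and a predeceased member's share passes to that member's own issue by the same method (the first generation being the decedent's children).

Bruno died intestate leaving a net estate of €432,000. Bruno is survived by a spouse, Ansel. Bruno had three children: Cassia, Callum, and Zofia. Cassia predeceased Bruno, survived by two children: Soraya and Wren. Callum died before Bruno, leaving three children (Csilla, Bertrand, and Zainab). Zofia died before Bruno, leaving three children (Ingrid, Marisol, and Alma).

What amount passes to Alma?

Ansel takes one-quarter of €432,000 = €108,000. The remaining €324,000 passes to the descendants.
The descendants' portion (€324,000) is divided into 3 shares of €108,000: Cassia's €108,000 share passes to Cassia's issue; Callum's €108,000 share passes to Callum's issue; Zofia's €108,000 share passes to Zofia's issue.
Cassia's share (€108,000) is divided into 2 shares of €54,000: Soraya and Wren each take €54,000.
Callum's share (€108,000) is divided into 3 shares of €36,000: Csilla, Bertrand, and Zainab each take €36,000.
Zofia's share (€108,000) is divided into 3 shares of €36,000: Ingrid, Marisol, and Alma each take €36,000.

Alma receives €36,000.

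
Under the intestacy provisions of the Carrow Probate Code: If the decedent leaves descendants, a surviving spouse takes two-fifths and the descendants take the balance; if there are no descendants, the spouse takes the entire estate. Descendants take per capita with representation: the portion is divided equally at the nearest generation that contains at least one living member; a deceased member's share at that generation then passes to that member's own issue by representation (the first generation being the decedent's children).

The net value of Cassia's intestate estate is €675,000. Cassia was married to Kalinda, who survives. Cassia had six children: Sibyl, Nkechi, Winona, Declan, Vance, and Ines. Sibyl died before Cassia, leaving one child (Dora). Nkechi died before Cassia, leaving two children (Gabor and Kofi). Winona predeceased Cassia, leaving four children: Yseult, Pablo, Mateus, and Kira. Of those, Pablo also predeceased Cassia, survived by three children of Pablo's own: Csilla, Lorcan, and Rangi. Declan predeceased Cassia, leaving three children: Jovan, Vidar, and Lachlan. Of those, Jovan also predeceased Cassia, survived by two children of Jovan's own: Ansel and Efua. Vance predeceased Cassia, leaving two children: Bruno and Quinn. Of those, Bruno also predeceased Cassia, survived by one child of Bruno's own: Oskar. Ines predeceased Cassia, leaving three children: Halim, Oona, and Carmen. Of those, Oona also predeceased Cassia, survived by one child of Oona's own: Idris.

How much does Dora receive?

Dora receives €27,000.

Kalinda takes two-fifths of €675,000 = €270,000. The remaining €405,000 passes to the descendants.
No child survives, so the initial division is made at the grandchildren's generation.
The descendants' portion (€405,000) is divided into 15 shares of €27,000: Dora, Gabor, Kofi, Yseult, Mateus, Kira, Vidar, Lachlan, Quinn, Halim, and Carmen each take €27,000; Pablo's €27,000 share passes to Pablo's issue; Jovan's €27,000 share passes to Jovan's issue; Bruno's €27,000 share passes to Bruno's issue; Oona's €27,000 share passes to Oona's issue.
Pablo's share (€27,000) is divided into 3 shares of €9,000: Csilla, Lorcan, and Rangi each take €9,000.
Jovan's share (€27,000) is divided into 2 shares of €13,500: Ansel and Efua each take €13,500.
Bruno's share (€27,000) passes entirely to Oskar.
Oona's share (€27,000) passes entirely to Idris.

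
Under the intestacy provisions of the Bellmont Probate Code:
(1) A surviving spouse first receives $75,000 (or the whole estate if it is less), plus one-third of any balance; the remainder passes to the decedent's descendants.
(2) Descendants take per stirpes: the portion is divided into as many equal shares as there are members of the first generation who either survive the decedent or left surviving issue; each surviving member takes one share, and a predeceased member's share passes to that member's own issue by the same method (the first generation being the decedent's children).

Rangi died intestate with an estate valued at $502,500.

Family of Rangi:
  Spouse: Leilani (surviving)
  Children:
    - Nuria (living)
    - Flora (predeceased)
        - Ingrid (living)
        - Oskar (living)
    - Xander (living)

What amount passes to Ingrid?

Leilani first takes $75,000, leaving a balance of $427,500. Leilani then takes one-third of the balance ($142,500), for a total of $217,500. The remaining $285,000 passes to the descendants.
The descendants' portion ($285,000) is divided into 3 shares of $95,000: Nuria and Xander each take $95,000; Flora's $95,000 share passes to Flora's issue.
Flora's share ($95,000) is divided into 2 shares of $47,500: Ingrid and Oskar each take $47,500.

Ingrid receives $47,500.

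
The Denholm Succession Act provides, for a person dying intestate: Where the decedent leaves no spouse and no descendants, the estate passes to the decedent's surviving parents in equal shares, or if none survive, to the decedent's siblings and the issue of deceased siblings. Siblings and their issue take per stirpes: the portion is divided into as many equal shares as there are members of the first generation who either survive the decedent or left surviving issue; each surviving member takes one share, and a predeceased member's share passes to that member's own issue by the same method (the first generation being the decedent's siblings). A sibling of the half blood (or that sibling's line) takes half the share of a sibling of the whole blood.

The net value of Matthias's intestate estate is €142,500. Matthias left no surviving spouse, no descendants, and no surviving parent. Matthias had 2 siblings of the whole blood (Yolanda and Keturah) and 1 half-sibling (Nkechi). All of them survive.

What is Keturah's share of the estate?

Keturah receives €57,000.

The entire €142,500 passes to the siblings and their issue.
Counting each half-blood sibling's line as half a unit, there are 5/2 units in €142,500, so one unit is €57,000. Whole-blood lines (Yolanda and Keturah) take €57,000 each; half-blood lines (Nkechi) take €28,500 each.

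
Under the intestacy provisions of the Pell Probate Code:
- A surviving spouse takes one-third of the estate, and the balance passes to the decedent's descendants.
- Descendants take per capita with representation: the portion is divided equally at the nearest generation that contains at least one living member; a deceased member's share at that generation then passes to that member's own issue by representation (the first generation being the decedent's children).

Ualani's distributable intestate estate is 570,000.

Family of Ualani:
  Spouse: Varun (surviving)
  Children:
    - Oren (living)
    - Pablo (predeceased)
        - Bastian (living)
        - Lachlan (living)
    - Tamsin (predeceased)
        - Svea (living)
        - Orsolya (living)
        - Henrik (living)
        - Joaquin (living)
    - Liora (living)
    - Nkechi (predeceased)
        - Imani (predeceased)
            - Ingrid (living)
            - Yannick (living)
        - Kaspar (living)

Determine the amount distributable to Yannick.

Varun takes one-third of 570,000 = 190,000. The remaining 380,000 passes to the descendants.
The descendants' portion (380,000) is divided into 5 shares of 76,000: Oren and Liora each take 76,000; Pablo's 76,000 share passes to Pablo's issue; Tamsin's 76,000 share passes to Tamsin's issue; Nkechi's 76,000 share passes to Nkechi's issue.
Pablo's share (76,000) is divided into 2 shares of 38,000: Bastian and Lachlan each take 38,000.
Tamsin's share (76,000) is divided into 4 shares of 19,000: Svea, Orsolya, Henrik, and Joaquin each take 19,000.
Nkechi's share (76,000) is divided into 2 shares of 38,000: Kaspar takes 38,000; Imani's 38,000 share passes to Imani's issue.
Imani's share (38,000) is divided into 2 shares of 19,000: Ingrid and Yannick each take 19,000.

Yannick receives 19,000.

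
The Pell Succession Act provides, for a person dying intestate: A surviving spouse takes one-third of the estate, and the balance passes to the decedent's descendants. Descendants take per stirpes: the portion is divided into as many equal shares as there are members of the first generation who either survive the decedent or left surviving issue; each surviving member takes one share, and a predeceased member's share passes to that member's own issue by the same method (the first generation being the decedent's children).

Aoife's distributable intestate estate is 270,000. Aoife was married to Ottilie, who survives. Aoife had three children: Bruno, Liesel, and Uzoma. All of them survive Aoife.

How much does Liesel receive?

Ottilie takes one-third of 270,000 = 90,000. The remaining 180,000 passes to the descendants.
The descendants' portion (180,000) is divided into 3 shares of 60,000: Bruno, Liesel, and Uzoma each take 60,000.

Liesel receives 60,000.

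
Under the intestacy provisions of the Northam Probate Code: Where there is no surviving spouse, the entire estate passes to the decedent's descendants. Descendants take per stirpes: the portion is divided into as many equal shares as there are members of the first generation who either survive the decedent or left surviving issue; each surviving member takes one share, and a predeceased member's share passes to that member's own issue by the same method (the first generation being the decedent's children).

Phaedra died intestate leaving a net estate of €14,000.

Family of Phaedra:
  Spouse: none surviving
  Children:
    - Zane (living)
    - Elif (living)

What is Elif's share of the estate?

Elif receives €7,000.

The entire €14,000 passes to the descendants.
That amount (€14,000) is divided into 2 shares of €7,000: Zane and Elif each take €7,000.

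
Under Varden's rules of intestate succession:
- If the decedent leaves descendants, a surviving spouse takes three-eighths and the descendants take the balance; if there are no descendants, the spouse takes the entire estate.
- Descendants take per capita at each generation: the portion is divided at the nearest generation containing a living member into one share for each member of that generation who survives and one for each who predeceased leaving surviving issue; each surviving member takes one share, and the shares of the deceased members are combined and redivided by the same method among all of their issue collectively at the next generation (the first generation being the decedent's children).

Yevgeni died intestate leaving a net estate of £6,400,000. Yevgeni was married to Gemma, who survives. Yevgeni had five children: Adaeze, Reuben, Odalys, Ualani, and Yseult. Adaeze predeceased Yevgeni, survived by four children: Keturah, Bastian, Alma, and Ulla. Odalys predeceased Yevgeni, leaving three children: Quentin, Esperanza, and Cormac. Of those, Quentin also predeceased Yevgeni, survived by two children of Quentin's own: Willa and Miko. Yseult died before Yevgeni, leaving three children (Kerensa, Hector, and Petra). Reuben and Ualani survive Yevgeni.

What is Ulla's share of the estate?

Gemma takes three-eighths of £6,400,000 = £2,400,000. The remaining £4,000,000 passes to the descendants.
The descendants' portion (£4,000,000) is divided at the children's generation into 5 shares of £800,000. Reuben and Ualani each take £800,000. The 3 shares of the deceased (Adaeze, Odalys, and Yseult) are combined into a pool of £2,400,000.
That pool (£2,400,000) is divided at the grandchildren's generation into 10 shares of £240,000. Keturah, Bastian, Alma, Ulla, Esperanza, Cormac, Kerensa, Hector, and Petra each take £240,000. The remaining share for the deceased Quentin (£240,000) is carried to the next generation.
That pool (£240,000) is divided at the great-grandchildren's generation equally among Willa and Miko: £120,000 each.

Ulla receives £240,000.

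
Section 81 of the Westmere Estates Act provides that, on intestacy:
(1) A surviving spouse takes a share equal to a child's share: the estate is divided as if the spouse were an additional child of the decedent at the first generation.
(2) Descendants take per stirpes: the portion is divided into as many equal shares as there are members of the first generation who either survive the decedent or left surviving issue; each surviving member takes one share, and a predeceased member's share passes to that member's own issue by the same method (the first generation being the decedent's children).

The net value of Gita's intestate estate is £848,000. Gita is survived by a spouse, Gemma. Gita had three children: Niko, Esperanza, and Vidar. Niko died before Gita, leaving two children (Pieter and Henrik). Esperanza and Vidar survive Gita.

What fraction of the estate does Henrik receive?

Henrik receives 1/8 of the estate.

The spouse counts as an additional share at the children's level, so there are 4 primary shares of £212,000. Gemma takes one such share (£212,000).
The children's combined portion (£636,000) is divided into 3 shares of £212,000: Esperanza and Vidar each take £212,000; Niko's £212,000 share passes to Niko's issue.
Niko's share (£212,000) is divided into 2 shares of £106,000: Pieter and Henrik each take £106,000.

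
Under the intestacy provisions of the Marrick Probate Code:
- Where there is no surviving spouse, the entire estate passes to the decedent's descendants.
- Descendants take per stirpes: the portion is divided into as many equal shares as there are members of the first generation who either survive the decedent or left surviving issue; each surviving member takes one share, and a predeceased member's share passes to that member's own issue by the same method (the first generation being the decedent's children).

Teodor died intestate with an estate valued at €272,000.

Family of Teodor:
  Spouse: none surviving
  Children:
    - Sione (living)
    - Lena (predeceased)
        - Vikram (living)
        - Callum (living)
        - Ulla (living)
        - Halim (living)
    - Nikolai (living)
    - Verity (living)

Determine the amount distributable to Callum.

Callum receives €17,000.

The entire €272,000 passes to the descendants.
That amount (€272,000) is divided into 4 shares of €68,000: Sione, Nikolai, and Verity each take €68,000; Lena's €68,000 share passes to Lena's issue.
Lena's share (€68,000) is divided into 4 shares of €17,000: Vikram, Callum, Ulla, and Halim each take €17,000.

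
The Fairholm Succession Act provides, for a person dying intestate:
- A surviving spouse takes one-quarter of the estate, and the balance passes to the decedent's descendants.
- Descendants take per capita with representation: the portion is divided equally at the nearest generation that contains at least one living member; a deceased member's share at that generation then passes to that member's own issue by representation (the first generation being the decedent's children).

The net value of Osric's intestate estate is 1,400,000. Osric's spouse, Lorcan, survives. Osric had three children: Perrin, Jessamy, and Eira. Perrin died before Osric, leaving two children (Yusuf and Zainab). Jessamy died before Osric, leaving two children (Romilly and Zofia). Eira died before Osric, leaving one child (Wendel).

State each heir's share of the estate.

Lorcan: 350,000; Yusuf: 210,000; Zainab: 210,000; Romilly: 210,000; Zofia: 210,000; Wendel: 210,000

Lorcan takes one-quarter of 1,400,000 = 350,000. The remaining 1,050,000 passes to the descendants.
No child survives, so the initial division is made at the grandchildren's generation.
The descendants' portion (1,050,000) is divided into 5 shares of 210,000: Yusuf, Zainab, Romilly, Zofia, and Wendel each take 210,000.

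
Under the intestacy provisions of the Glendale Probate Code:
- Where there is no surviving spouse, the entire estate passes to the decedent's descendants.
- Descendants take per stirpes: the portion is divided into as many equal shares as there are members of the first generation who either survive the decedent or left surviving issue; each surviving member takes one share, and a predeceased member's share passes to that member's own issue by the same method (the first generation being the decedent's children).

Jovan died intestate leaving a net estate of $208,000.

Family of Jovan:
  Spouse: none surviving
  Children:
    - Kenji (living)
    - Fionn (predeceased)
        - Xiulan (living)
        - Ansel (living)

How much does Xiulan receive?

The entire $208,000 passes to the descendants.
That amount ($208,000) is divided into 2 shares of $104,000: Kenji takes $104,000; Fionn's $104,000 share passes to Fionn's issue.
Fionn's share ($104,000) is divided into 2 shares of $52,000: Xiulan and Ansel each take $52,000.

Xiulan receives $52,000.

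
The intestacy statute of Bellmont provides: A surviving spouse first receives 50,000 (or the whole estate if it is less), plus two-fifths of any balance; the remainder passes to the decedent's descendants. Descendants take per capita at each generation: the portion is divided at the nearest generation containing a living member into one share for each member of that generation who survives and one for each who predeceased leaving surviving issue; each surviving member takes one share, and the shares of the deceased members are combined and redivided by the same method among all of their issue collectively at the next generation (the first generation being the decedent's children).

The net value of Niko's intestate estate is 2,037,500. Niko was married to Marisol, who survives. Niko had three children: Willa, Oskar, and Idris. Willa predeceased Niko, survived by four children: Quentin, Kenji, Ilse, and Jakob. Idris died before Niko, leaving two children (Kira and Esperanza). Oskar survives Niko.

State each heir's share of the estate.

Marisol: 845,000; Quentin: 132,500; Kenji: 132,500; Ilse: 132,500; Jakob: 132,500; Oskar: 397,500; Kira: 132,500; Esperanza: 132,500

Marisol first takes 50,000, leaving a balance of 1,987,500. Marisol then takes two-fifths of the balance (795,000), for a total of 845,000. The remaining 1,192,500 passes to the descendants.
The descendants' portion (1,192,500) is divided at the children's generation into 3 shares of 397,500. Oskar takes 397,500. The 2 shares of the deceased (Willa and Idris) are combined into a pool of 795,000.
That pool (795,000) is divided at the grandchildren's generation equally among Quentin, Kenji, Ilse, Jakob, Kira, and Esperanza: 132,500 each.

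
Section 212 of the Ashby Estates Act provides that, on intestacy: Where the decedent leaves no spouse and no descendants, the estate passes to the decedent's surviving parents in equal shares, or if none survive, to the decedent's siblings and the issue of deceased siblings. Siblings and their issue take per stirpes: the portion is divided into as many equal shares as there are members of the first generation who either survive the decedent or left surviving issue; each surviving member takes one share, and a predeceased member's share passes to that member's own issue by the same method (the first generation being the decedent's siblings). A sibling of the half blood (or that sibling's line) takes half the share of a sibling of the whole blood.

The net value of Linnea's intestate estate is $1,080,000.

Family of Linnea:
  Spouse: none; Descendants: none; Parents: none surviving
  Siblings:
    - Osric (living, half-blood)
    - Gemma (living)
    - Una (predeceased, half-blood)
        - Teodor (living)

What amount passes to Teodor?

The entire $1,080,000 passes to the siblings and their issue.
Counting each half-blood sibling's line as half a unit, there are 2 units in $1,080,000, so one unit is $540,000. Whole-blood lines (Gemma) take $540,000 each; half-blood lines (Osric and Una) take $270,000 each.
Una's share ($270,000) passes entirely to Teodor.

Teodor receives $270,000.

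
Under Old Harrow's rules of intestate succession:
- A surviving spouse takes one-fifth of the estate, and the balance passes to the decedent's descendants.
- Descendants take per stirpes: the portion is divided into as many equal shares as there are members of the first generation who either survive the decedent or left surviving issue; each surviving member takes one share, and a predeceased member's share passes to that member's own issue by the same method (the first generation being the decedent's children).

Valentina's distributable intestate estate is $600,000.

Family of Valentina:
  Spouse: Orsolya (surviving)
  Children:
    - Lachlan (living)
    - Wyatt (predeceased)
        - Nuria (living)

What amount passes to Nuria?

Orsolya takes one-fifth of $600,000 = $120,000. The remaining $480,000 passes to the descendants.
The descendants' portion ($480,000) is divided into 2 shares of $240,000: Lachlan takes $240,000; Wyatt's $240,000 share passes to Wyatt's issue.
Wyatt's share ($240,000) passes entirely to Nuria.

Nuria receives $240,000.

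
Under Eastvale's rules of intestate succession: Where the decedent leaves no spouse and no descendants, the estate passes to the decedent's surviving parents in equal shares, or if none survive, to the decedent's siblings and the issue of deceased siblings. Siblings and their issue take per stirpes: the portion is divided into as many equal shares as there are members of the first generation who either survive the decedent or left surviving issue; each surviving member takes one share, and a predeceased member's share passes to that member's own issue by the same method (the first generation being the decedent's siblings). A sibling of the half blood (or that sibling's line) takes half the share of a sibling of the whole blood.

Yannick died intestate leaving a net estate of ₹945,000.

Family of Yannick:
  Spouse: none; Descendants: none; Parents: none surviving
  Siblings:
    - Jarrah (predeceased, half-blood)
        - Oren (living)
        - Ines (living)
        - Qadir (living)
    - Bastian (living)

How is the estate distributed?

The entire ₹945,000 passes to the siblings and their issue.
Counting each half-blood sibling's line as half a unit, there are 3/2 units in ₹945,000, so one unit is ₹630,000. Whole-blood lines (Bastian) take ₹630,000 each; half-blood lines (Jarrah) take ₹315,000 each.
Jarrah's share (₹315,000) is divided into 3 shares of ₹105,000: Oren, Ines, and Qadir each take ₹105,000.

Oren: ₹105,000; Ines: ₹105,000; Qadir: ₹105,000; Bastian: ₹630,000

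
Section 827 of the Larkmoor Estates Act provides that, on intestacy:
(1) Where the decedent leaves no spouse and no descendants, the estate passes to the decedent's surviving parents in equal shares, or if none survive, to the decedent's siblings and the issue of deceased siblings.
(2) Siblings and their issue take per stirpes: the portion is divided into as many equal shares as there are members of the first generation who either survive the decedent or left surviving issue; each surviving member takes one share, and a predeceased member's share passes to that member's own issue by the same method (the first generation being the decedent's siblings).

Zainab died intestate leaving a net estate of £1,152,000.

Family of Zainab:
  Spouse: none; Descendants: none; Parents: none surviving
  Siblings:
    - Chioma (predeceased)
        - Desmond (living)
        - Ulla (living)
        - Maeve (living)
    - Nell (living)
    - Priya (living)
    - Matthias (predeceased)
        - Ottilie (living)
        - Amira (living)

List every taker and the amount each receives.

Desmond: £96,000; Ulla: £96,000; Maeve: £96,000; Nell: £288,000; Priya: £288,000; Ottilie: £144,000; Amira: £144,000

The entire £1,152,000 passes to the siblings and their issue.
That amount (£1,152,000) is divided into 4 shares of £288,000: Nell and Priya each take £288,000; Chioma's £288,000 share passes to Chioma's issue; Matthias's £288,000 share passes to Matthias's issue.
Chioma's share (£288,000) is divided into 3 shares of £96,000: Desmond, Ulla, and Maeve each take £96,000.
Matthias's share (£288,000) is divided into 2 shares of £144,000: Ottilie and Amira each take £144,000.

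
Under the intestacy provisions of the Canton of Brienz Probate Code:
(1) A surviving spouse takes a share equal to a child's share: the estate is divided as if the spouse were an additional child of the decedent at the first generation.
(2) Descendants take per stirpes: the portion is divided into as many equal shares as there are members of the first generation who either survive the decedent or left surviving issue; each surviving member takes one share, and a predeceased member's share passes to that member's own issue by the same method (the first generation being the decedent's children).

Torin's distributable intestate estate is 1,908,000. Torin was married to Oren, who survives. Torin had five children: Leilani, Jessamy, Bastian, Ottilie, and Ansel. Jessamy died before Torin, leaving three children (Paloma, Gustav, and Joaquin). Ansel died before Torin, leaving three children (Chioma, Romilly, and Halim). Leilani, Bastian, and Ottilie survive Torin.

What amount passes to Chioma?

Chioma receives 106,000.

The spouse counts as an additional share at the children's level, so there are 6 primary shares of 318,000. Oren takes one such share (318,000).
The children's combined portion (1,590,000) is divided into 5 shares of 318,000: Leilani, Bastian, and Ottilie each take 318,000; Jessamy's 318,000 share passes to Jessamy's issue; Ansel's 318,000 share passes to Ansel's issue.
Jessamy's share (318,000) is divided into 3 shares of 106,000: Paloma, Gustav, and Joaquin each take 106,000.
Ansel's share (318,000) is divided into 3 shares of 106,000: Chioma, Romilly, and Halim each take 106,000.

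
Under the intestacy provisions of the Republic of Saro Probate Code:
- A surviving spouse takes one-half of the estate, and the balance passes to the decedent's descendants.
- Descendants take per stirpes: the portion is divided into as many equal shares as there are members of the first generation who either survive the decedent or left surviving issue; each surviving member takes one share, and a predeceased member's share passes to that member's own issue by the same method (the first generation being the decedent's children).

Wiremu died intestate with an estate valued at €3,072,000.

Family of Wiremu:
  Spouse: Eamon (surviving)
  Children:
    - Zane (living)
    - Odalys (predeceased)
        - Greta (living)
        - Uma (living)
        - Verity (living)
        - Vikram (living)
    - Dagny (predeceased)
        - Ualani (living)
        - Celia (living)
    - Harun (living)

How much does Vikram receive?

Eamon takes one-half of €3,072,000 = €1,536,000. The remaining €1,536,000 passes to the descendants.
The descendants' portion (€1,536,000) is divided into 4 shares of €384,000: Zane and Harun each take €384,000; Odalys's €384,000 share passes to Odalys's issue; Dagny's €384,000 share passes to Dagny's issue.
Odalys's share (€384,000) is divided into 4 shares of €96,000: Greta, Uma, Verity, and Vikram each take €96,000.
Dagny's share (€384,000) is divided into 2 shares of €192,000: Ualani and Celia each take €192,000.

Vikram receives €96,000.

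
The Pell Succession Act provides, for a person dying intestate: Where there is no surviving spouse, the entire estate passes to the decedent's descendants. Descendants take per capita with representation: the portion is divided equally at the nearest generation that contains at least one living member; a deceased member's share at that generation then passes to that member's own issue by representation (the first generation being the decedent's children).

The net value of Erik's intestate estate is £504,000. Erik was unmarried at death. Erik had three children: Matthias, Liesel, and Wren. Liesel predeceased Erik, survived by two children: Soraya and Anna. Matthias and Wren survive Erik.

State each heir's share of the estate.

Matthias: £168,000; Soraya: £84,000; Anna: £84,000; Wren: £168,000

The entire £504,000 passes to the descendants.
That amount (£504,000) is divided into 3 shares of £168,000: Matthias and Wren each take £168,000; Liesel's £168,000 share passes to Liesel's issue.
Liesel's share (£168,000) is divided into 2 shares of £84,000: Soraya and Anna each take £84,000.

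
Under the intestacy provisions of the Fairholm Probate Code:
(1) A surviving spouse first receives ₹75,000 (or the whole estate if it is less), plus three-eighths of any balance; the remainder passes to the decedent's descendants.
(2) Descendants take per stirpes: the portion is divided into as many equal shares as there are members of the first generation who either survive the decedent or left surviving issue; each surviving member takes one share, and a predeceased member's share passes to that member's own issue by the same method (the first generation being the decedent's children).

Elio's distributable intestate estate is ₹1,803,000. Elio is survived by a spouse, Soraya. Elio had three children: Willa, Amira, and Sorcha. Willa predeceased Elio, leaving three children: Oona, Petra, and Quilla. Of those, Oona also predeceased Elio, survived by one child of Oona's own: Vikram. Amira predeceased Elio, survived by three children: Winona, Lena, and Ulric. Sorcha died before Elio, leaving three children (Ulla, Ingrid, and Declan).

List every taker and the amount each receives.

Soraya first takes ₹75,000, leaving a balance of ₹1,728,000. Soraya then takes three-eighths of the balance (₹648,000), for a total of ₹723,000. The remaining ₹1,080,000 passes to the descendants.
The descendants' portion (₹1,080,000) is divided into 3 shares of ₹360,000: Willa's ₹360,000 share passes to Willa's issue; Amira's ₹360,000 share passes to Amira's issue; Sorcha's ₹360,000 share passes to Sorcha's issue.
Willa's share (₹360,000) is divided into 3 shares of ₹120,000: Petra and Quilla each take ₹120,000; Oona's ₹120,000 share passes to Oona's issue.
Oona's share (₹120,000) passes entirely to Vikram.
Amira's share (₹360,000) is divided into 3 shares of ₹120,000: Winona, Lena, and Ulric each take ₹120,000.
Sorcha's share (₹360,000) is divided into 3 shares of ₹120,000: Ulla, Ingrid, and Declan each take ₹120,000.

Soraya: ₹723,000; Vikram: ₹120,000; Petra: ₹120,000; Quilla: ₹120,000; Winona: ₹120,000; Lena: ₹120,000; Ulric: ₹120,000; Ulla: ₹120,000; Ingrid: ₹120,000; Declan: ₹120,000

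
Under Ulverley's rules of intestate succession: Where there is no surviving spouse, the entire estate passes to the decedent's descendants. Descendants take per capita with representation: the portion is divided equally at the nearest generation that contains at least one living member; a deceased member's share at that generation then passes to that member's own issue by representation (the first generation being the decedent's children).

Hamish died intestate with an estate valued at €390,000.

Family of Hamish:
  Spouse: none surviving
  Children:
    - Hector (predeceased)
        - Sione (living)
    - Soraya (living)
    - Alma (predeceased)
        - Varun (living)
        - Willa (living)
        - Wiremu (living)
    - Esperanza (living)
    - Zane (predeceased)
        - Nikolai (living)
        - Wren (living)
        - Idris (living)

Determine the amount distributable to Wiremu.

Wiremu receives €26,000.

The entire €390,000 passes to the descendants.
That amount (€390,000) is divided into 5 shares of €78,000: Soraya and Esperanza each take €78,000; Hector's €78,000 share passes to Hector's issue; Alma's €78,000 share passes to Alma's issue; Zane's €78,000 share passes to Zane's issue.
Hector's share (€78,000) passes entirely to Sione.
Alma's share (€78,000) is divided into 3 shares of €26,000: Varun, Willa, and Wiremu each take €26,000.
Zane's share (€78,000) is divided into 3 shares of €26,000: Nikolai, Wren, and Idris each take €26,000.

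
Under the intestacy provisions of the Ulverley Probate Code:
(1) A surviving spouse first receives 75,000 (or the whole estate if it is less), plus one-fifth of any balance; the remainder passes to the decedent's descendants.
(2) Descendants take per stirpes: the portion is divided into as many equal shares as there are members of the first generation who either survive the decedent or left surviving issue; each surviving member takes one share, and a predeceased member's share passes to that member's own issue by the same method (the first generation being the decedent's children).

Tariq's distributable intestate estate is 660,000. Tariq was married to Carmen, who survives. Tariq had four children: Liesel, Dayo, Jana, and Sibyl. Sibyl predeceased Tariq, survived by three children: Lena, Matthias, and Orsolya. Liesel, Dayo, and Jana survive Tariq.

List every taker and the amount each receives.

Carmen first takes 75,000, leaving a balance of 585,000. Carmen then takes one-fifth of the balance (117,000), for a total of 192,000. The remaining 468,000 passes to the descendants.
The descendants' portion (468,000) is divided into 4 shares of 117,000: Liesel, Dayo, and Jana each take 117,000; Sibyl's 117,000 share passes to Sibyl's issue.
Sibyl's share (117,000) is divided into 3 shares of 39,000: Lena, Matthias, and Orsolya each take 39,000.

Carmen: 192,000; Liesel: 117,000; Dayo: 117,000; Jana: 117,000; Lena: 39,000; Matthias: 39,000; Orsolya: 39,000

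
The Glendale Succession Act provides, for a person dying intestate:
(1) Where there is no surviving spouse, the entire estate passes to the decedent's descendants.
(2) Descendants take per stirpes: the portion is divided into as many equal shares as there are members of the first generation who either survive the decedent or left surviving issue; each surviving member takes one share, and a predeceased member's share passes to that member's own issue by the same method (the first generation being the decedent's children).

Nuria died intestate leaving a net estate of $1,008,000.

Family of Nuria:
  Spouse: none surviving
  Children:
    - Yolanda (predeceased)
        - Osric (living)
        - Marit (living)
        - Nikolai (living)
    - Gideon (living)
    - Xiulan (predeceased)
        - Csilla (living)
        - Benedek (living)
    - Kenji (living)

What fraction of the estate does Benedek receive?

The entire $1,008,000 passes to the descendants.
That amount ($1,008,000) is divided into 4 shares of $252,000: Gideon and Kenji each take $252,000; Yolanda's $252,000 share passes to Yolanda's issue; Xiulan's $252,000 share passes to Xiulan's issue.
Yolanda's share ($252,000) is divided into 3 shares of $84,000: Osric, Marit, and Nikolai each take $84,000.
Xiulan's share ($252,000) is divided into 2 shares of $126,000: Csilla and Benedek each take $126,000.

Benedek receives 1/8 of the estate.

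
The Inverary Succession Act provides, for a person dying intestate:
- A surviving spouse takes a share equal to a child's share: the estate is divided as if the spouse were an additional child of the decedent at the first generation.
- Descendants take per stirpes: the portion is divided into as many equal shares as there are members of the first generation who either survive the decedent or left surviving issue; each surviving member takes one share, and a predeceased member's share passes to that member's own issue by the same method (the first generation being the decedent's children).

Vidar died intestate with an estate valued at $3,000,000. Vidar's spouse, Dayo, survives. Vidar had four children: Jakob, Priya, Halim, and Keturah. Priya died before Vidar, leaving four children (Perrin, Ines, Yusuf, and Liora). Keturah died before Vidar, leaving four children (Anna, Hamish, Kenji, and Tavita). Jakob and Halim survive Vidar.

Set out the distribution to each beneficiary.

The spouse counts as an additional share at the children's level, so there are 5 primary shares of $600,000. Dayo takes one such share ($600,000).
The children's combined portion ($2,400,000) is divided into 4 shares of $600,000: Jakob and Halim each take $600,000; Priya's $600,000 share passes to Priya's issue; Keturah's $600,000 share passes to Keturah's issue.
Priya's share ($600,000) is divided into 4 shares of $150,000: Perrin, Ines, Yusuf, and Liora each take $150,000.
Keturah's share ($600,000) is divided into 4 shares of $150,000: Anna, Hamish, Kenji, and Tavita each take $150,000.

Dayo: $600,000; Jakob: $600,000; Perrin: $150,000; Ines: $150,000; Yusuf: $150,000; Liora: $150,000; Halim: $600,000; Anna: $150,000; Hamish: $150,000; Kenji: $150,000; Tavita: $150,000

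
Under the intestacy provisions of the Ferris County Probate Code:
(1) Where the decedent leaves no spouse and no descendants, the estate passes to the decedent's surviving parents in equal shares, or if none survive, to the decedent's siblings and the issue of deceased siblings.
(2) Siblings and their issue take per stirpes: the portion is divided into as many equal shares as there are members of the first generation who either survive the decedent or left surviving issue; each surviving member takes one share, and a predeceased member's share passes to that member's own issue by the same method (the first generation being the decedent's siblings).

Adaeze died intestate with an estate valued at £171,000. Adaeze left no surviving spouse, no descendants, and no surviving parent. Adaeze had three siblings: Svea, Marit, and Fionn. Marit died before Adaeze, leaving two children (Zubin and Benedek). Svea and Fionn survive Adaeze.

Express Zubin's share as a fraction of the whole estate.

Zubin receives 1/6 of the estate.

The entire £171,000 passes to the siblings and their issue.
That amount (£171,000) is divided into 3 shares of £57,000: Svea and Fionn each take £57,000; Marit's £57,000 share passes to Marit's issue.
Marit's share (£57,000) is divided into 2 shares of £28,500: Zubin and Benedek each take £28,500.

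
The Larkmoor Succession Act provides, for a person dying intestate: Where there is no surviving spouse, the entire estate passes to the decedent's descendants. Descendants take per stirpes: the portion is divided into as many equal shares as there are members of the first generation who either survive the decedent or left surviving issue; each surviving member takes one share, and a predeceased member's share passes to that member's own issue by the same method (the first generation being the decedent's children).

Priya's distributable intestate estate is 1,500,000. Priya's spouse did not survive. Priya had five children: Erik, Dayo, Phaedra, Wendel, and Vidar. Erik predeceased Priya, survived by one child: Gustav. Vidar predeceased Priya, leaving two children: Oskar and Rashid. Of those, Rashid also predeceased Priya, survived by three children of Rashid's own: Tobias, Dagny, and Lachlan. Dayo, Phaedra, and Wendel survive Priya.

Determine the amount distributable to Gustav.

The entire 1,500,000 passes to the descendants.
That amount (1,500,000) is divided into 5 shares of 300,000: Dayo, Phaedra, and Wendel each take 300,000; Erik's 300,000 share passes to Erik's issue; Vidar's 300,000 share passes to Vidar's issue.
Erik's share (300,000) passes entirely to Gustav.
Vidar's share (300,000) is divided into 2 shares of 150,000: Oskar takes 150,000; Rashid's 150,000 share passes to Rashid's issue.
Rashid's share (150,000) is divided into 3 shares of 50,000: Tobias, Dagny, and Lachlan each take 50,000.

Gustav receives 300,000.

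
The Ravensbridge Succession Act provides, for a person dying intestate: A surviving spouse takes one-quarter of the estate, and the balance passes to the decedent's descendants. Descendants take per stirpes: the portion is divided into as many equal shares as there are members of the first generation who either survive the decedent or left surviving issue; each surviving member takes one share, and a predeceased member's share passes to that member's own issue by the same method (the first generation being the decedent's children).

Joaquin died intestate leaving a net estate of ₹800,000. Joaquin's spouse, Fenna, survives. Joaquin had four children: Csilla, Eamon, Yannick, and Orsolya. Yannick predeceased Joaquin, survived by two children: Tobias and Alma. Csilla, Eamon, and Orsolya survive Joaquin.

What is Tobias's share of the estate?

Fenna takes one-quarter of ₹800,000 = ₹200,000. The remaining ₹600,000 passes to the descendants.
The descendants' portion (₹600,000) is divided into 4 shares of ₹150,000: Csilla, Eamon, and Orsolya each take ₹150,000; Yannick's ₹150,000 share passes to Yannick's issue.
Yannick's share (₹150,000) is divided into 2 shares of ₹75,000: Tobias and Alma each take ₹75,000.

Tobias receives ₹75,000.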